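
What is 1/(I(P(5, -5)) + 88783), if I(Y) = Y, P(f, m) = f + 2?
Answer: 1/88790 ≈ 1.1263e-5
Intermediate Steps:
P(f, m) = 2 + f
1/(I(P(5, -5)) + 88783) = 1/((2 + 5) + 88783) = 1/(7 + 88783) = 1/88790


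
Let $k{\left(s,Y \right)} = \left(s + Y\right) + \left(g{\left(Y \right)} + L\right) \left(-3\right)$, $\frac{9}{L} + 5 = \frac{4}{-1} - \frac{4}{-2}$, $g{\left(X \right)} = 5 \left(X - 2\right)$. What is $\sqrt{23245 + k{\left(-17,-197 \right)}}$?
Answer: $\frac{\sqrt{1274973}}{7} \approx 161.31$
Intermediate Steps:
$g{\left(X \right)} = -10 + 5 X$ ($g{\left(X \right)} = 5 \left(-2 + X\right) = -10 + 5 X$)
$L = - \frac{9}{7}$ ($L = \frac{9}{-5 + \left(\frac{4}{-1} - \frac{4}{-2}\right)} = \frac{9}{-5 + \left(4 \left(-1\right) - -2\right)} = \frac{9}{-5 + \left(-4 + 2\right)} = \frac{9}{-5 - 2} = \frac{9}{-7} = 9 \left(- \frac{1}{7}\right) = - \frac{9}{7} \approx -1.2857$)
$k{\left(s,Y \right)} = \frac{237}{7} + s - 14 Y$ ($k{\left(s,Y \right)} = \left(s + Y\right) + \left(\left(-10 + 5 Y\right) - \frac{9}{7}\right) \left(-3\right) = \left(Y + s\right) + \left(- \frac{79}{7} + 5 Y\right) \left(-3\right) = \left(Y + s\right) - \left(- \frac{237}{7} + 15 Y\right) = \frac{237}{7} + s - 14 Y$)
$\sqrt{23245 + k{\left(-17,-197 \right)}} = \sqrt{23245 - - \frac{19424}{7}} = \sqrt{23245 + \left(\frac{237}{7} - 17 + 2758\right)} = \sqrt{23245 + \frac{19424}{7}} = \sqrt{\frac{182139}{7}} = \frac{\sqrt{1274973}}{7}$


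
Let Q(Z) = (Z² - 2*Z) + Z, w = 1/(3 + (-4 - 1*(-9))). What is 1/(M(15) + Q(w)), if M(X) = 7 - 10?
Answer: -64/199 ≈ -0.32161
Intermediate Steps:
w = ⅛ (w = 1/(3 + (-4 + 9)) = 1/(3 + 5) = 1/8 = ⅛ ≈ 0.12500)
M(X) = -3
Q(Z) = Z² - Z
1/(M(15) + Q(w)) = 1/(-3 + (-1 + ⅛)/8) = 1/(-3 + (⅛)*(-7/8)) = 1/(-3 - 7/64) = 1/(-199/64) = -64/199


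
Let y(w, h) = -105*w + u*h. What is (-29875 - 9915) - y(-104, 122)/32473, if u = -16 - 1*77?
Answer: -1292100244/32473 ≈ -39790.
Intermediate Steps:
u = -93 (u = -16 - 77 = -93)
y(w, h) = -105*w - 93*h
(-29875 - 9915) - y(-104, 122)/32473 = (-29875 - 9915) - (-105*(-104) - 93*122)/32473 = -39790 - (10920 - 11346)/32473 = -39790 - (-426)/32473 = -39790 - 1*(-426/32473) = -39790 + 426/32473 = -1292100244/32473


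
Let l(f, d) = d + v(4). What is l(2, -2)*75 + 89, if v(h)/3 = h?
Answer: 839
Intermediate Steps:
v(h) = 3*h
l(f, d) = 12 + d (l(f, d) = d + 3*4 = d + 12 = 12 + d)
l(2, -2)*75 + 89 = (12 - 2)*75 + 89 = 10*75 + 89 = 750 + 89 = 839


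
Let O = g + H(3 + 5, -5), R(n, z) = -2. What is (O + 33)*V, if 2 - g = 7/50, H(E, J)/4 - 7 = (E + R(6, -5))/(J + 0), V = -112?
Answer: -162568/25 ≈ -6502.7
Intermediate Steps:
H(E, J) = 28 + 4*(-2 + E)/J (H(E, J) = 28 + 4*((E - 2)/(J + 0)) = 28 + 4*((-2 + E)/J) = 28 + 4*(-2 + E)/J)
g = 93/50 (g = 2 - 7/50 = 93/50 ≈ 1.8600)
O = 1253/50 (O = 93/50 + 4*(-2 + (3 + 5) + 7*(-5))/(-5) = 93/50 + 4*(-1/5)*(-2 + 8 - 35) = 93/50 + 4*(-1/5)*(-29) = 93/50 + 116/5 = 1253/50 ≈ 25.060)
(O + 33)*V = (1253/50 + 33)*(-112) = (2903/50)*(-112) = -162568/25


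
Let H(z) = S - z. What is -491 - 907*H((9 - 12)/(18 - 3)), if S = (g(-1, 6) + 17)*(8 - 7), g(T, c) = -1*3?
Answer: -66852/5 ≈ -13370.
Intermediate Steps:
g(T, c) = -3
S = 14 (S = (-3 + 17)*(8 - 7) = 14*1 = 14)
H(z) = 14 - z
-491 - 907*H((9 - 12)/(18 - 3)) = -491 - 907*(14 - (9 - 12)/(18 - 3)) = -491 - 907*(14 - (-3)/15) = -491 - 907*(14 - 1*(-⅕)) = -491 - 907*(14 + ⅕) = -491 - 907*71/5 = -491 - 64397/5 = -66852/5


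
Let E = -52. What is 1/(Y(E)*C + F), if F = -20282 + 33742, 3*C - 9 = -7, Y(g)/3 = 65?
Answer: 1/13590 ≈ 7.3584e-5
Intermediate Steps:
Y(g) = 195 (Y(g) = 3*65 = 195)
C = 2/3 (C = 3 + (1/3)*(-7) = 3 - 7/3 = 2/3 ≈ 0.66667)
F = 13460
1/(Y(E)*C + F) = 1/(195*(2/3) + 13460) = 1/(130 + 13460) = 1/13590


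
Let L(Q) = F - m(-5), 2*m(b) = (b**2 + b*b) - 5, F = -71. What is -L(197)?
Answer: 187/2 ≈ 93.500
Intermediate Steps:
m(b) = -5/2 + b**2 (m(b) = ((b**2 + b*b) - 5)/2 = ((b**2 + b**2) - 5)/2 = (2*b**2 - 5)/2 = (-5 + 2*b**2)/2 = -5/2 + b**2)
L(Q) = -187/2 (L(Q) = -71 - (-5/2 + (-5)**2) = -71 - (-5/2 + 25) = -71 - 1*45/2 = -71 - 45/2 = -187/2)
-L(197) = -1*(-187/2) = 187/2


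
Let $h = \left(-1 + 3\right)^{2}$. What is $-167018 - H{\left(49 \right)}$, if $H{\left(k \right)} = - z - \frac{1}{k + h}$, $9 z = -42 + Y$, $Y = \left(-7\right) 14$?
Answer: $- \frac{79674997}{477} \approx -1.6703 \cdot 10^{5}$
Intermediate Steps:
$Y = -98$
$h = 4$ ($h = 2^{2} = 4$)
$z = - \frac{140}{9}$ ($z = \frac{-42 - 98}{9} = \frac{1}{9} \left(-140\right) = - \frac{140}{9} \approx -15.556$)
$H{\left(k \right)} = \frac{140}{9} - \frac{1}{4 + k}$ ($H{\left(k \right)} = \left(-1\right) \left(- \frac{140}{9}\right) - \frac{1}{k + 4} = \frac{140}{9} - \frac{1}{4 + k}$)
$-167018 - H{\left(49 \right)} = -167018 - \frac{551 + 140 \cdot 49}{9 \left(4 + 49\right)} = -167018 - \frac{551 + 6860}{9 \cdot 53} = -167018 - \frac{1}{9} \cdot \frac{1}{53} \cdot 7411 = -167018 - \frac{7411}{477} = - \frac{79674997}{477}$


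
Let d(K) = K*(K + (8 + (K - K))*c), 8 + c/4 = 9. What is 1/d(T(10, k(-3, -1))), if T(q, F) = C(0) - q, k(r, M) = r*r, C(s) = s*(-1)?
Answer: -1/220 ≈ -0.0045455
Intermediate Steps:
c = 4 (c = -32 + 4*9 = -32 + 36 = 4)
C(s) = -s
k(r, M) = r**2
T(q, F) = -q (T(q, F) = -1*0 - q = 0 - q = -q)
d(K) = K*(32 + K) (d(K) = K*(K + (8 + (K - K))*4) = K*(K + (8 + 0)*4) = K*(K + 8*4) = K*(K + 32) = K*(32 + K))
1/d(T(10, k(-3, -1))) = 1/((-1*10)*(32 - 1*10)) = 1/(-10*(32 - 10)) = 1/(-10*22) = 1/(-220) = -1/220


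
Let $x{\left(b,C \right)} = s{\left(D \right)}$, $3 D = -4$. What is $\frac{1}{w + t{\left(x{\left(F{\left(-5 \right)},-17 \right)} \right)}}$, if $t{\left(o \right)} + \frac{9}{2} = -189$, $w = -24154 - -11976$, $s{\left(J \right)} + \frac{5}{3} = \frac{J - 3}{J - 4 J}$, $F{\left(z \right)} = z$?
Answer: $- \frac{2}{24743} \approx -8.0831 \cdot 10^{-5}$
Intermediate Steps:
$D = - \frac{4}{3}$ ($D = \frac{1}{3} \left(-4\right) = - \frac{4}{3} \approx -1.3333$)
$s{\left(J \right)} = - \frac{5}{3} - \frac{-3 + J}{3 J}$ ($s{\left(J \right)} = - \frac{5}{3} + \frac{J - 3}{J - 4 J} = - \frac{5}{3} + \frac{-3 + J}{\left(-3\right) J} = - \frac{5}{3} + \left(-3 + J\right) \left(- \frac{1}{3 J}\right) = - \frac{5}{3} - \frac{-3 + J}{3 J}$)
$x{\left(b,C \right)} = - \frac{11}{4}$ ($x{\left(b,C \right)} = -2 + \frac{1}{- \frac{4}{3}} = -2 - \frac{3}{4} = - \frac{11}{4}$)
$w = -12178$ ($w = -24154 + 11976 = -12178$)
$t{\left(o \right)} = - \frac{387}{2}$ ($t{\left(o \right)} = - \frac{9}{2} - 189 = - \frac{387}{2}$)
$\frac{1}{w + t{\left(x{\left(F{\left(-5 \right)},-17 \right)} \right)}} = \frac{1}{-12178 - \frac{387}{2}} = \frac{1}{- \frac{24743}{2}} = - \frac{2}{24743}$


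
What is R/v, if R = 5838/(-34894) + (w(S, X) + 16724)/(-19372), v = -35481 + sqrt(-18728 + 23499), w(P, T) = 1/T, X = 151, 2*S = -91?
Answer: 1866226882651983/64248386559394835560 + 52597922343*sqrt(4771)/64248386559394835560 ≈ 2.9104e-5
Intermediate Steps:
S = -91/2 (S = (1/2)*(-91) = -91/2 ≈ -45.500)
v = -35481 + sqrt(4771) ≈ -35412.
R = -52597922343/51035475884 (R = 5838/(-34894) + (1/151 + 16724)/(-19372) = 5838*(-1/34894) + (1/151 + 16724)*(-1/19372) = -2919/17447 + (2525325/151)*(-1/19372) = -2919/17447 - 2525325/2925172 = -52597922343/51035475884 ≈ -1.0306)
R/v = -52597922343/(51035475884*(-35481 + sqrt(4771)))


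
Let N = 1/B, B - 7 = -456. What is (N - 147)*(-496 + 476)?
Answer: 1320080/449 ≈ 2940.0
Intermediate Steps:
B = -449 (B = 7 - 456 = -449)
N = -1/449 (N = 1/(-449) = -1/449 ≈ -0.0022272)
(N - 147)*(-496 + 476) = (-1/449 - 147)*(-496 + 476) = -66004/449*(-20) = 1320080/449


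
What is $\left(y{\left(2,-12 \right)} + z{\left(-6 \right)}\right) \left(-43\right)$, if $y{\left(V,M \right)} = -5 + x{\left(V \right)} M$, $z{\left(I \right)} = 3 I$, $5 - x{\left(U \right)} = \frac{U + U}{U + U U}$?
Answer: $3225$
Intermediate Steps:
$x{\left(U \right)} = 5 - \frac{2 U}{U + U^{2}}$ ($x{\left(U \right)} = 5 - \frac{U + U}{U + U U} = 5 - \frac{2 U}{U + U^{2}}$)
$y{\left(V,M \right)} = -5 + \frac{M \left(3 + 5 V\right)}{1 + V}$ ($y{\left(V,M \right)} = -5 + \frac{3 + 5 V}{1 + V} M = -5 + \frac{M \left(3 + 5 V\right)}{1 + V}$)
$\left(y{\left(2,-12 \right)} + z{\left(-6 \right)}\right) \left(-43\right) = \left(\frac{-5 - 10 - 12 \left(3 + 5 \cdot 2\right)}{1 + 2} + 3 \left(-6\right)\right) \left(-43\right) = \left(\frac{-5 - 10 - 12 \left(3 + 10\right)}{3} - 18\right) \left(-43\right) = \left(\frac{-5 - 10 - 156}{3} - 18\right) \left(-43\right) = \left(\frac{1}{3} \left(-171\right) - 18\right) \left(-43\right) = \left(-57 - 18\right) \left(-43\right) = \left(-75\right) \left(-43\right) = 3225$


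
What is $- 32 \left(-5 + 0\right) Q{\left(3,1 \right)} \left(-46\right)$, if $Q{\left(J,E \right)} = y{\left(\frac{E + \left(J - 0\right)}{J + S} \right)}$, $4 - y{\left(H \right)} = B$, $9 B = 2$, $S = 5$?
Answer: $- \frac{250240}{9} \approx -27804.0$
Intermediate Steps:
$B = \frac{2}{9}$ ($B = \frac{1}{9} \cdot 2 = \frac{2}{9} \approx 0.22222$)
$y{\left(H \right)} = \frac{34}{9}$ ($y{\left(H \right)} = 4 - \frac{2}{9} = \frac{34}{9}$)
$Q{\left(J,E \right)} = \frac{34}{9}$
$- 32 \left(-5 + 0\right) Q{\left(3,1 \right)} \left(-46\right) = - 32 \left(-5 + 0\right) \frac{34}{9} \left(-46\right) = - 32 \left(\left(-5\right) \frac{34}{9}\right) \left(-46\right) = \left(-32\right) \left(- \frac{170}{9}\right) \left(-46\right) = \frac{5440}{9} \left(-46\right) = - \frac{250240}{9}$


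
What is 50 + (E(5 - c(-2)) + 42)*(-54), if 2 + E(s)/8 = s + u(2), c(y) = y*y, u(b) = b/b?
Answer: -2218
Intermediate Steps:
u(b) = 1
c(y) = y²
E(s) = -8 + 8*s (E(s) = -16 + 8*(s + 1) = -16 + 8*(1 + s) = -16 + (8 + 8*s) = -8 + 8*s)
50 + (E(5 - c(-2)) + 42)*(-54) = 50 + ((-8 + 8*(5 - 1*(-2)²)) + 42)*(-54) = 50 + ((-8 + 8*(5 - 1*4)) + 42)*(-54) = 50 + ((-8 + 8*(5 - 4)) + 42)*(-54) = 50 + ((-8 + 8*1) + 42)*(-54) = 50 + ((-8 + 8) + 42)*(-54) = 50 + (0 + 42)*(-54) = 50 + 42*(-54) = 50 - 2268 = -2218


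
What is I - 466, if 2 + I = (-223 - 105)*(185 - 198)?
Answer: 3796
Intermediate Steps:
I = 4262 (I = -2 + (-223 - 105)*(185 - 198) = -2 - 328*(-13) = -2 + 4264 = 4262)
I - 466 = 4262 - 466 = 3796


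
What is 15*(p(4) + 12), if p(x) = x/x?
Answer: 195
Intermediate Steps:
p(x) = 1
15*(p(4) + 12) = 15*(1 + 12) = 15*13 = 195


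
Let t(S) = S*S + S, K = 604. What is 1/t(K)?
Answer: 1/365420 ≈ 2.7366e-6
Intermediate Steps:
t(S) = S + S**2 (t(S) = S**2 + S = S + S**2)
1/t(K) = 1/(604*(1 + 604)) = 1/(604*605) = 1/365420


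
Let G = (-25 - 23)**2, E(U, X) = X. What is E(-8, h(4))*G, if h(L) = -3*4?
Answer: -27648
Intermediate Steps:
h(L) = -12
G = 2304 (G = (-48)**2 = 2304)
E(-8, h(4))*G = -12*2304 = -27648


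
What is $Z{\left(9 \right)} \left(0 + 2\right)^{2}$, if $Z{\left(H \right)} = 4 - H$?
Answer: $-20$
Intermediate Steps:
$Z{\left(9 \right)} \left(0 + 2\right)^{2} = \left(4 - 9\right) \left(0 + 2\right)^{2} = \left(4 - 9\right) 2^{2} = \left(-5\right) 4 = -20$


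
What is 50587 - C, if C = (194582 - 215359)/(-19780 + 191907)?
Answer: 8707409326/172127 ≈ 50587.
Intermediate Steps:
C = -20777/172127 ≈ -0.12071
50587 - C = 50587 - 1*(-20777/172127) = 50587 + 20777/172127 = 8707409326/172127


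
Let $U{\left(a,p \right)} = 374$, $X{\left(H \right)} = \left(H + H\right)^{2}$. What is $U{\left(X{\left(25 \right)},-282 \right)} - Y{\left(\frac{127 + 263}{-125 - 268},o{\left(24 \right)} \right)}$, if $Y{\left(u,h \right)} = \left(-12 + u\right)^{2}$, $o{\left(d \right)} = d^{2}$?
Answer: $\frac{3521410}{17161} \approx 205.2$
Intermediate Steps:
$X{\left(H \right)} = 4 H^{2}$ ($X{\left(H \right)} = \left(2 H\right)^{2} = 4 H^{2}$)
$U{\left(X{\left(25 \right)},-282 \right)} - Y{\left(\frac{127 + 263}{-125 - 268},o{\left(24 \right)} \right)} = 374 - \left(-12 + \frac{127 + 263}{-125 - 268}\right)^{2} = 374 - \left(-12 + \frac{390}{-393}\right)^{2} = 374 - \left(-12 + 390 \left(- \frac{1}{393}\right)\right)^{2} = 374 - \left(-12 - \frac{130}{131}\right)^{2} = 374 - \left(- \frac{1702}{131}\right)^{2} = 374 - \frac{2896804}{17161} = \frac{3521410}{17161}$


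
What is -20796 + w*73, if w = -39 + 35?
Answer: -21088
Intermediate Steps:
w = -4
-20796 + w*73 = -20796 - 4*73 = -20796 - 292 = -21088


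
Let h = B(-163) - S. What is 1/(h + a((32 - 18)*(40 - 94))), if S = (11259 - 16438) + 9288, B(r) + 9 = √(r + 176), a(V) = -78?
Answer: -4196/17606403 - √13/17606403 ≈ -0.00023853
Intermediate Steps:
B(r) = -9 + √(176 + r) (B(r) = -9 + √(r + 176) = -9 + √(176 + r))
S = 4109 (S = -5179 + 9288 = 4109)
h = -4118 + √13 (h = (-9 + √(176 - 163)) - 1*4109 = (-9 + √13) - 4109 = -4118 + √13 ≈ -4114.4)
1/(h + a((32 - 18)*(40 - 94))) = 1/((-4118 + √13) - 78) = 1/(-4196 + √13)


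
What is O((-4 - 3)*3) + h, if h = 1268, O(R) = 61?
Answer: 1329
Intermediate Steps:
O((-4 - 3)*3) + h = 61 + 1268 = 1329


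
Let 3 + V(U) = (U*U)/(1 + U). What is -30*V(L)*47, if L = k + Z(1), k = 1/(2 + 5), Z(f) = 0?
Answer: 117735/28 ≈ 4204.8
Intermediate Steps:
k = ⅐ (k = 1/7 = ⅐ ≈ 0.14286)
L = ⅐ (L = ⅐ + 0 = ⅐ ≈ 0.14286)
V(U) = -3 + U²/(1 + U) (V(U) = -3 + (U*U)/(1 + U) = -3 + U²/(1 + U))
-30*V(L)*47 = -30*(-3 + (⅐)² - 3*⅐)/(1 + ⅐)*47 = -30*(-3 + 1/49 - 3/7)/8/7*47 = -105*(-167)/(4*49)*47 = -30*(-167/56)*47 = (2505/28)*47 = 117735/28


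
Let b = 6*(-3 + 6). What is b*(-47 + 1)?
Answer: -828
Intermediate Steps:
b = 18 (b = 6*3 = 18)
b*(-47 + 1) = 18*(-47 + 1) = 18*(-46) = -828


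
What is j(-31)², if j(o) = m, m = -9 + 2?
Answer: 49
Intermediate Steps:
m = -7
j(o) = -7
j(-31)² = (-7)² = 49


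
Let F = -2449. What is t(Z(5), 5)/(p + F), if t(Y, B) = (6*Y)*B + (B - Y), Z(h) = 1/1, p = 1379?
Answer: -17/535 ≈ -0.031776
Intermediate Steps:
Z(h) = 1 (Z(h) = 1*1 = 1)
t(Y, B) = B - Y + 6*B*Y (t(Y, B) = 6*B*Y + (B - Y) = B - Y + 6*B*Y)
t(Z(5), 5)/(p + F) = (5 - 1*1 + 6*5*1)/(1379 - 2449) = (5 - 1 + 30)/(-1070) = 34*(-1/1070) = -17/535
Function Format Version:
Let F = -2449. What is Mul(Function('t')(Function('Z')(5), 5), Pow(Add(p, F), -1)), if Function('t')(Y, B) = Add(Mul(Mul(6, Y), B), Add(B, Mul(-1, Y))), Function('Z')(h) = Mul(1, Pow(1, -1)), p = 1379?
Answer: Rational(-17, 535) ≈ -0.031776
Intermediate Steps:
Function('Z')(h) = 1 (Function('Z')(h) = Mul(1, 1) = 1)
Function('t')(Y, B) = Add(B, Mul(-1, Y), Mul(6, B, Y)) (Function('t')(Y, B) = Add(Mul(6, B, Y), Add(B, Mul(-1, Y))) = Add(B, Mul(-1, Y), Mul(6, B, Y)))
Mul(Function('t')(Function('Z')(5), 5), Pow(Add(p, F), -1)) = Mul(Add(5, Mul(-1, 1), Mul(6, 5, 1)), Pow(Add(1379, -2449), -1)) = Mul(Add(5, -1, 30), Pow(-1070, -1)) = Mul(34, Rational(-1, 1070)) = Rational(-17, 535)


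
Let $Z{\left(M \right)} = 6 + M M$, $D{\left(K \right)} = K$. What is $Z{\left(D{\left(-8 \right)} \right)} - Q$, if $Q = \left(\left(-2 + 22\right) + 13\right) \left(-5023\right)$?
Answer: $165829$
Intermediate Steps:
$Q = -165759$ ($Q = \left(20 + 13\right) \left(-5023\right) = 33 \left(-5023\right) = -165759$)
$Z{\left(M \right)} = 6 + M^{2}$
$Z{\left(D{\left(-8 \right)} \right)} - Q = \left(6 + \left(-8\right)^{2}\right) - -165759 = \left(6 + 64\right) + 165759 = 70 + 165759 = 165829$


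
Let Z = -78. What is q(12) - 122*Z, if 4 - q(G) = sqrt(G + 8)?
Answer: 9520 - 2*sqrt(5) ≈ 9515.5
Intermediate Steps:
q(G) = 4 - sqrt(8 + G) (q(G) = 4 - sqrt(G + 8) = 4 - sqrt(8 + G))
q(12) - 122*Z = (4 - sqrt(8 + 12)) - 122*(-78) = (4 - sqrt(20)) + 9516 = (4 - 2*sqrt(5)) + 9516 = 9520 - 2*sqrt(5)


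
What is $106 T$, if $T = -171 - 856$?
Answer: $-108862$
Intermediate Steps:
$T = -1027$ ($T = -171 - 856 = -1027$)
$106 T = 106 \left(-1027\right) = -108862$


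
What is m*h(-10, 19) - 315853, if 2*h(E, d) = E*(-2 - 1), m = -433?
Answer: -322348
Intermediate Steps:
h(E, d) = -3*E/2 (h(E, d) = (E*(-2 - 1))/2 = (E*(-3))/2 = (-3*E)/2 = -3*E/2)
m*h(-10, 19) - 315853 = -(-1299)*(-10)/2 - 315853 = -433*15 - 315853 = -6495 - 315853 = -322348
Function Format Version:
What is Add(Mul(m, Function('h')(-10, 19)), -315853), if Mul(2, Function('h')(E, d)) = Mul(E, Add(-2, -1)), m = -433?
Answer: -322348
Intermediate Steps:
Function('h')(E, d) = Mul(Rational(-3, 2), E) (Function('h')(E, d) = Mul(Rational(1, 2), Mul(E, Add(-2, -1))) = Mul(Rational(1, 2), Mul(E, -3)) = Mul(Rational(1, 2), Mul(-3, E)) = Mul(Rational(-3, 2), E))
Add(Mul(m, Function('h')(-10, 19)), -315853) = Add(Mul(-433, Mul(Rational(-3, 2), -10)), -315853) = Add(Mul(-433, 15), -315853) = Add(-6495, -315853) = -322348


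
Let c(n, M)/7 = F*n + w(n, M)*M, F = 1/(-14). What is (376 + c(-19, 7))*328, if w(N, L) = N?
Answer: -178924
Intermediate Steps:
F = -1/14 ≈ -0.071429
c(n, M) = -n/2 + 7*M*n (c(n, M) = 7*(-n/14 + n*M) = 7*(-n/14 + M*n) = -n/2 + 7*M*n)
(376 + c(-19, 7))*328 = (376 + (½)*(-19)*(-1 + 14*7))*328 = (376 + (½)*(-19)*(-1 + 98))*328 = (376 + (½)*(-19)*97)*328 = (376 - 1843/2)*328 = -1091/2*328 = -178924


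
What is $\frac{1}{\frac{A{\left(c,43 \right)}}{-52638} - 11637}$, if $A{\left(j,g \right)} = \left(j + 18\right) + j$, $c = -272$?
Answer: $- \frac{26319}{306273940} \approx -8.5933 \cdot 10^{-5}$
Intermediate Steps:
$A{\left(j,g \right)} = 18 + 2 j$ ($A{\left(j,g \right)} = \left(18 + j\right) + j = 18 + 2 j$)
$\frac{1}{\frac{A{\left(c,43 \right)}}{-52638} - 11637} = \frac{1}{\frac{18 + 2 \left(-272\right)}{-52638} - 11637} = \frac{1}{\left(18 - 544\right) \left(- \frac{1}{52638}\right) - 11637} = \frac{1}{\left(-526\right) \left(- \frac{1}{52638}\right) - 11637} = \frac{1}{\frac{263}{26319} - 11637} = \frac{1}{- \frac{306273940}{26319}} = - \frac{26319}{306273940}$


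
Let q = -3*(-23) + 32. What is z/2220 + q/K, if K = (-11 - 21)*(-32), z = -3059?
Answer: -727049/568320 ≈ -1.2793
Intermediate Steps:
q = 101 (q = 69 + 32 = 101)
K = 1024 (K = -32*(-32) = 1024)
z/2220 + q/K = -3059/2220 + 101/1024 = -727049/568320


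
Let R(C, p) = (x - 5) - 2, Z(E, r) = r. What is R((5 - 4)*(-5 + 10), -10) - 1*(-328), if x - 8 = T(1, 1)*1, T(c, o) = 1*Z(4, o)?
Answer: 330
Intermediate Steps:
T(c, o) = o (T(c, o) = 1*o = o)
x = 9 (x = 8 + 1*1 = 8 + 1 = 9)
R(C, p) = 2 (R(C, p) = (9 - 5) - 2 = 4 - 2 = 2)
R((5 - 4)*(-5 + 10), -10) - 1*(-328) = 2 - 1*(-328) = 2 + 328 = 330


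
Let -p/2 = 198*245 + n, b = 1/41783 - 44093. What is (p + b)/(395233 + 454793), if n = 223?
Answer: -2957379848/17758318179 ≈ -0.16653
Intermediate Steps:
b = -1842337818/41783 (b = 1/41783 - 44093 = -1842337818/41783 ≈ -44093.)
p = -97466 (p = -2*(198*245 + 223) = -2*(48510 + 223) = -2*48733 = -97466)
(p + b)/(395233 + 454793) = (-97466 - 1842337818/41783)/(395233 + 454793) = -5914759696/41783/850026 = -5914759696/41783*1/850026 = -2957379848/17758318179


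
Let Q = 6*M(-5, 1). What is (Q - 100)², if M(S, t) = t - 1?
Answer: 10000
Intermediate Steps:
M(S, t) = -1 + t
Q = 0 (Q = 6*(-1 + 1) = 6*0 = 0)
(Q - 100)² = (0 - 100)² = (-100)² = 10000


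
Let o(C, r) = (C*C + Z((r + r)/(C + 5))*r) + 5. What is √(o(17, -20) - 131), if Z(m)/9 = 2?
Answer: I*√197 ≈ 14.036*I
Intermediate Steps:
Z(m) = 18 (Z(m) = 9*2 = 18)
o(C, r) = 5 + C² + 18*r (o(C, r) = (C*C + 18*r) + 5 = (C² + 18*r) + 5 = 5 + C² + 18*r)
√(o(17, -20) - 131) = √((5 + 17² + 18*(-20)) - 131) = √((5 + 289 - 360) - 131) = √(-66 - 131) = √(-197) = I*√197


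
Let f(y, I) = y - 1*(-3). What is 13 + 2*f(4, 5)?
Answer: 27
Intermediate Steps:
f(y, I) = 3 + y (f(y, I) = y + 3 = 3 + y)
13 + 2*f(4, 5) = 13 + 2*(3 + 4) = 13 + 2*7 = 13 + 14 = 27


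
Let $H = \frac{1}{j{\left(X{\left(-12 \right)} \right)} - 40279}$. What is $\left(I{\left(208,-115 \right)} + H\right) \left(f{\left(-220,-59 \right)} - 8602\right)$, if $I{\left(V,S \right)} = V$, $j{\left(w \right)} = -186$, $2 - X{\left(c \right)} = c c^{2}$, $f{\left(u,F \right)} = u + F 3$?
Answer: $- \frac{75742054281}{40465} \approx -1.8718 \cdot 10^{6}$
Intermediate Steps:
$f{\left(u,F \right)} = u + 3 F$
$X{\left(c \right)} = 2 - c^{3}$ ($X{\left(c \right)} = 2 - c c^{2} = 2 - c^{3}$)
$H = - \frac{1}{40465}$ ($H = \frac{1}{-186 - 40279} = \frac{1}{-40465} = - \frac{1}{40465} \approx -2.4713 \cdot 10^{-5}$)
$\left(I{\left(208,-115 \right)} + H\right) \left(f{\left(-220,-59 \right)} - 8602\right) = \left(208 - \frac{1}{40465}\right) \left(\left(-220 + 3 \left(-59\right)\right) - 8602\right) = \frac{8416719 \left(\left(-220 - 177\right) - 8602\right)}{40465} = \frac{8416719 \left(-397 - 8602\right)}{40465} = \frac{8416719}{40465} \left(-8999\right) = - \frac{75742054281}{40465}$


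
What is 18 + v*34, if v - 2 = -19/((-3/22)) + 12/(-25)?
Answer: 360526/75 ≈ 4807.0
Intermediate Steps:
v = 10564/75 (v = 2 + (-19/((-3/22)) + 12/(-25)) = 2 + (-19/((-3*1/22)) + 12*(-1/25)) = 2 + (-19/(-3/22) - 12/25) = 2 + (-19*(-22/3) - 12/25) = 2 + (418/3 - 12/25) = 2 + 10414/75 = 10564/75 ≈ 140.85)
18 + v*34 = 18 + (10564/75)*34 = 18 + 359176/75 = 360526/75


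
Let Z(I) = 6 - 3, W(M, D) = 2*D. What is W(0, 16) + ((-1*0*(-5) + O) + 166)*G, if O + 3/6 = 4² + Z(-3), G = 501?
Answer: 184933/2 ≈ 92467.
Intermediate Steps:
Z(I) = 3
O = 37/2 (O = -½ + (4² + 3) = -½ + (16 + 3) = -½ + 19 = 37/2 ≈ 18.500)
W(0, 16) + ((-1*0*(-5) + O) + 166)*G = 2*16 + ((-1*0*(-5) + 37/2) + 166)*501 = 32 + ((0*(-5) + 37/2) + 166)*501 = 32 + ((0 + 37/2) + 166)*501 = 32 + (37/2 + 166)*501 = 32 + (369/2)*501 = 32 + 184869/2 = 184933/2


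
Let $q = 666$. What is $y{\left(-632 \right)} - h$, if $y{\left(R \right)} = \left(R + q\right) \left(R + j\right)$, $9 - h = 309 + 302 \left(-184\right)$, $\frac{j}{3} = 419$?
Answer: $-34018$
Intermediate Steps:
$j = 1257$ ($j = 3 \cdot 419 = 1257$)
$h = 55268$ ($h = 9 - \left(309 + 302 \left(-184\right)\right) = 9 - \left(309 - 55568\right) = 9 - -55259 = 9 + 55259 = 55268$)
$y{\left(R \right)} = \left(666 + R\right) \left(1257 + R\right)$ ($y{\left(R \right)} = \left(R + 666\right) \left(R + 1257\right) = \left(666 + R\right) \left(1257 + R\right)$)
$y{\left(-632 \right)} - h = \left(837162 + \left(-632\right)^{2} + 1923 \left(-632\right)\right) - 55268 = \left(837162 + 399424 - 1215336\right) - 55268 = 21250 - 55268 = -34018$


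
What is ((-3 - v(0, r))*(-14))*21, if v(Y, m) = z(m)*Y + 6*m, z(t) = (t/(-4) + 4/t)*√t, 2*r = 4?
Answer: 4410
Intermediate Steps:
r = 2 (r = (½)*4 = 2)
z(t) = √t*(4/t - t/4) (z(t) = (t*(-¼) + 4/t)*√t = (-t/4 + 4/t)*√t = (4/t - t/4)*√t = √t*(4/t - t/4))
v(Y, m) = 6*m + Y*(16 - m²)/(4*√m) (v(Y, m) = ((16 - m²)/(4*√m))*Y + 6*m = Y*(16 - m²)/(4*√m) + 6*m = 6*m + Y*(16 - m²)/(4*√m))
((-3 - v(0, r))*(-14))*21 = ((-3 - (24*2^(3/2) - 1*0*(-16 + 2²))/(4*√2))*(-14))*21 = ((-3 - √2/2*(24*(2*√2) - 1*0*(-16 + 4))/4)*(-14))*21 = ((-3 - √2/2*(48*√2 - 1*0*(-12))/4)*(-14))*21 = ((-3 - √2/2*(48*√2 + 0)/4)*(-14))*21 = ((-3 - √2/2*48*√2/4)*(-14))*21 = ((-3 - 1*12)*(-14))*21 = ((-3 - 12)*(-14))*21 = -15*(-14)*21 = 210*21 = 4410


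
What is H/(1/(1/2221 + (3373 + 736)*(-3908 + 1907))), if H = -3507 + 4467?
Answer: -17530851924480/2221 ≈ -7.8932e+9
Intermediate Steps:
H = 960
H/(1/(1/2221 + (3373 + 736)*(-3908 + 1907))) = 960/(1/(1/2221 + (3373 + 736)*(-3908 + 1907))) = 960/(1/(1/2221 + 4109*(-2001))) = 960/(1/(1/2221 - 8222109)) = 960/(1/(-18261304088/2221)) = 960/(-2221/18261304088) = 960*(-18261304088/2221) = -17530851924480/2221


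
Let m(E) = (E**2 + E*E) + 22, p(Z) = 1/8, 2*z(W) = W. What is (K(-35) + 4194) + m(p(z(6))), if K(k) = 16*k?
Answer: 116993/32 ≈ 3656.0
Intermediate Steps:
z(W) = W/2
p(Z) = 1/8
m(E) = 22 + 2*E**2 (m(E) = (E**2 + E**2) + 22 = 2*E**2 + 22 = 22 + 2*E**2)
(K(-35) + 4194) + m(p(z(6))) = (16*(-35) + 4194) + (22 + 2*(1/8)**2) = (-560 + 4194) + (22 + 2*(1/64)) = 3634 + (22 + 1/32) = 3634 + 705/32 = 116993/32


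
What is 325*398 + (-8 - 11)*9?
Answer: 129179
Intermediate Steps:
325*398 + (-8 - 11)*9 = 129350 - 19*9 = 129350 - 171 = 129179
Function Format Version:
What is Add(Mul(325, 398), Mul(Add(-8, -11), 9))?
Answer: 129179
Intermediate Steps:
Add(Mul(325, 398), Mul(Add(-8, -11), 9)) = Add(129350, Mul(-19, 9)) = Add(129350, -171) = 129179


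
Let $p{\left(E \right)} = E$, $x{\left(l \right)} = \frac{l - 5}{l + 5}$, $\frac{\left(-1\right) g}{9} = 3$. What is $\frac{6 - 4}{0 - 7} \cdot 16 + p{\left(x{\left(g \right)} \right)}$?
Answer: $- \frac{240}{77} \approx -3.1169$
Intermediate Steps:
$g = -27$ ($g = \left(-9\right) 3 = -27$)
$x{\left(l \right)} = \frac{-5 + l}{5 + l}$
$\frac{6 - 4}{0 - 7} \cdot 16 + p{\left(x{\left(g \right)} \right)} = \frac{6 - 4}{0 - 7} \cdot 16 + \frac{-5 - 27}{5 - 27} = \frac{2}{-7} \cdot 16 + \frac{1}{-22} \left(-32\right) = 2 \left(- \frac{1}{7}\right) 16 - - \frac{16}{11} = \left(- \frac{2}{7}\right) 16 + \frac{16}{11} = - \frac{32}{7} + \frac{16}{11} = - \frac{240}{77}$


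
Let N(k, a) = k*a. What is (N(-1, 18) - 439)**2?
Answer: 208849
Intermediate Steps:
N(k, a) = a*k
(N(-1, 18) - 439)**2 = (18*(-1) - 439)**2 = (-18 - 439)**2 = (-457)**2 = 208849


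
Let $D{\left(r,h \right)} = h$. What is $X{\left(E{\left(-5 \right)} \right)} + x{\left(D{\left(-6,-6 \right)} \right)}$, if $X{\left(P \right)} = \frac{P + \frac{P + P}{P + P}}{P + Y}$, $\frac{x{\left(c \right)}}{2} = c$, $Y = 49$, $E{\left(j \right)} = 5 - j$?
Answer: $- \frac{697}{59} \approx -11.814$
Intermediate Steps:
$x{\left(c \right)} = 2 c$
$X{\left(P \right)} = \frac{1 + P}{49 + P}$ ($X{\left(P \right)} = \frac{P + \frac{P + P}{P + P}}{P + 49} = \frac{P + \frac{2 P}{2 P}}{49 + P} = \frac{P + 2 P \frac{1}{2 P}}{49 + P} = \frac{P + 1}{49 + P} = \frac{1 + P}{49 + P}$)
$X{\left(E{\left(-5 \right)} \right)} + x{\left(D{\left(-6,-6 \right)} \right)} = \frac{1 + \left(5 - -5\right)}{49 + \left(5 - -5\right)} + 2 \left(-6\right) = \frac{1 + \left(5 + 5\right)}{49 + \left(5 + 5\right)} - 12 = \frac{1 + 10}{49 + 10} - 12 = \frac{1}{59} \cdot 11 - 12 = \frac{11}{59} - 12 = - \frac{697}{59}$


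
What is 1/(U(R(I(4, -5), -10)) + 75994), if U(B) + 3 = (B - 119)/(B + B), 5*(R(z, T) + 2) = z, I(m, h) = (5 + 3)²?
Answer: 108/8206487 ≈ 1.3160e-5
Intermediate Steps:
I(m, h) = 64 (I(m, h) = 8² = 64)
R(z, T) = -2 + z/5
U(B) = -3 + (-119 + B)/(2*B) (U(B) = -3 + (B - 119)/(B + B) = -3 + (-119 + B)/((2*B)) = -3 + (-119 + B)*(1/(2*B)) = -3 + (-119 + B)/(2*B))
1/(U(R(I(4, -5), -10)) + 75994) = 1/((-119 - 5*(-2 + (⅕)*64))/(2*(-2 + (⅕)*64)) + 75994) = 1/((-119 - 5*(-2 + 64/5))/(2*(-2 + 64/5)) + 75994) = 1/((-119 - 5*54/5)/(2*(54/5)) + 75994) = 1/((½)*(5/54)*(-119 - 54) + 75994) = 1/((½)*(5/54)*(-173) + 75994) = 1/(-865/108 + 75994) = 1/(8206487/108) = 108/8206487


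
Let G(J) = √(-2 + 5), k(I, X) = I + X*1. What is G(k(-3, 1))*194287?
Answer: 194287*√3 ≈ 3.3652e+5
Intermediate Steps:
k(I, X) = I + X
G(J) = √3
G(k(-3, 1))*194287 = √3*194287 = 194287*√3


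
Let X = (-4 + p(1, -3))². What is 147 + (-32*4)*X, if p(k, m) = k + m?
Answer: -4461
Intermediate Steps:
X = 36 (X = (-4 + (1 - 3))² = (-4 - 2)² = (-6)² = 36)
147 + (-32*4)*X = 147 - 32*4*36 = 147 - 128*36 = 147 - 4608 = -4461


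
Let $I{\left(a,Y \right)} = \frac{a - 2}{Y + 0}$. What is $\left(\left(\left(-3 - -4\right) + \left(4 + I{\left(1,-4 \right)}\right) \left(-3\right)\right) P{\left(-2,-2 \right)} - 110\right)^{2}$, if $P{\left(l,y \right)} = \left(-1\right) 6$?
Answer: $\frac{6241}{4} \approx 1560.3$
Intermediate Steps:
$P{\left(l,y \right)} = -6$
$I{\left(a,Y \right)} = \frac{-2 + a}{Y}$
$\left(\left(\left(-3 - -4\right) + \left(4 + I{\left(1,-4 \right)}\right) \left(-3\right)\right) P{\left(-2,-2 \right)} - 110\right)^{2} = \left(\left(\left(-3 - -4\right) + \left(4 + \frac{-2 + 1}{-4}\right) \left(-3\right)\right) \left(-6\right) - 110\right)^{2} = \left(\left(\left(-3 + 4\right) + \left(4 - - \frac{1}{4}\right) \left(-3\right)\right) \left(-6\right) - 110\right)^{2} = \left(\left(1 + \left(4 + \frac{1}{4}\right) \left(-3\right)\right) \left(-6\right) - 110\right)^{2} = \left(\left(1 + \frac{17}{4} \left(-3\right)\right) \left(-6\right) - 110\right)^{2} = \left(\left(1 - \frac{51}{4}\right) \left(-6\right) - 110\right)^{2} = \left(\left(- \frac{47}{4}\right) \left(-6\right) - 110\right)^{2} = \left(\frac{141}{2} - 110\right)^{2} = \left(- \frac{79}{2}\right)^{2} = \frac{6241}{4}$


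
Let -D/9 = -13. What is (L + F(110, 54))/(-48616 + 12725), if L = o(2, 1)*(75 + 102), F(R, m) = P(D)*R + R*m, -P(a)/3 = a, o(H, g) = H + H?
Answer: 31962/35891 ≈ 0.89053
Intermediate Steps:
D = 117 (D = -9*(-13) = 117)
o(H, g) = 2*H
P(a) = -3*a
F(R, m) = -351*R + R*m (F(R, m) = (-3*117)*R + R*m = -351*R + R*m)
L = 708 (L = (2*2)*(75 + 102) = 4*177 = 708)
(L + F(110, 54))/(-48616 + 12725) = (708 + 110*(-351 + 54))/(-48616 + 12725) = (708 + 110*(-297))/(-35891) = (708 - 32670)*(-1/35891) = -31962*(-1/35891) = 31962/35891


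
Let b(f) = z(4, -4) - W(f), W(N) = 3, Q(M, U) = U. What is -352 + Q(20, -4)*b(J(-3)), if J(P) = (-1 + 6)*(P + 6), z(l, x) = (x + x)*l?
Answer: -212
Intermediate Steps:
z(l, x) = 2*l*x (z(l, x) = (2*x)*l = 2*l*x)
J(P) = 30 + 5*P (J(P) = 5*(6 + P) = 30 + 5*P)
b(f) = -35 (b(f) = 2*4*(-4) - 1*3 = -32 - 3 = -35)
-352 + Q(20, -4)*b(J(-3)) = -352 - 4*(-35) = -352 + 140 = -212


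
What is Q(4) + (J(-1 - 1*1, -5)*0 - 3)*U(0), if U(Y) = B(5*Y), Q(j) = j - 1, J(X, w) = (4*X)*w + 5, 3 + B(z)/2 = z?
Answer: 21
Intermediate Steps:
B(z) = -6 + 2*z
J(X, w) = 5 + 4*X*w (J(X, w) = 4*X*w + 5 = 5 + 4*X*w)
Q(j) = -1 + j
U(Y) = -6 + 10*Y (U(Y) = -6 + 2*(5*Y) = -6 + 10*Y)
Q(4) + (J(-1 - 1*1, -5)*0 - 3)*U(0) = (-1 + 4) + ((5 + 4*(-1 - 1*1)*(-5))*0 - 3)*(-6 + 10*0) = 3 + ((5 + 4*(-1 - 1)*(-5))*0 - 3)*(-6 + 0) = 3 + ((5 + 4*(-2)*(-5))*0 - 3)*(-6) = 3 + ((5 + 40)*0 - 3)*(-6) = 3 + (45*0 - 3)*(-6) = 3 + (0 - 3)*(-6) = 3 - 3*(-6) = 3 + 18 = 21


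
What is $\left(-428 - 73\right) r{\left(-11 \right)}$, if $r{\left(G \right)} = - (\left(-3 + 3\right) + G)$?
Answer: $-5511$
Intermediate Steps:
$r{\left(G \right)} = - G$ ($r{\left(G \right)} = - (0 + G) = - G$)
$\left(-428 - 73\right) r{\left(-11 \right)} = \left(-428 - 73\right) \left(\left(-1\right) \left(-11\right)\right) = \left(-501\right) 11 = -5511$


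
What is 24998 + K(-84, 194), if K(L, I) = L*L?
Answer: 32054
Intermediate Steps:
K(L, I) = L**2
24998 + K(-84, 194) = 24998 + (-84)**2 = 24998 + 7056 = 32054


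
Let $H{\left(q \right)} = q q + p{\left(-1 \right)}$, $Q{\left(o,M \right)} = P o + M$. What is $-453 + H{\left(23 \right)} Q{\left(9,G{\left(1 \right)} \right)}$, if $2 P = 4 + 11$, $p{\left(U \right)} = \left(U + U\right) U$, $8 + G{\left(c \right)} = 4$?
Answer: $\frac{66531}{2} \approx 33266.0$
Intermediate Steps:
$G{\left(c \right)} = -4$ ($G{\left(c \right)} = -8 + 4 = -4$)
$p{\left(U \right)} = 2 U^{2}$ ($p{\left(U \right)} = 2 U U = 2 U^{2}$)
$P = \frac{15}{2}$ ($P = \frac{4 + 11}{2} = \frac{1}{2} \cdot 15 = \frac{15}{2} \approx 7.5$)
$Q{\left(o,M \right)} = M + \frac{15 o}{2}$ ($Q{\left(o,M \right)} = \frac{15 o}{2} + M = M + \frac{15 o}{2}$)
$H{\left(q \right)} = 2 + q^{2}$ ($H{\left(q \right)} = q q + 2 \left(-1\right)^{2} = q^{2} + 2 \cdot 1 = q^{2} + 2 = 2 + q^{2}$)
$-453 + H{\left(23 \right)} Q{\left(9,G{\left(1 \right)} \right)} = -453 + \left(2 + 23^{2}\right) \left(-4 + \frac{15}{2} \cdot 9\right) = -453 + \left(2 + 529\right) \left(-4 + \frac{135}{2}\right) = -453 + 531 \cdot \frac{127}{2} = -453 + \frac{67437}{2} = \frac{66531}{2}$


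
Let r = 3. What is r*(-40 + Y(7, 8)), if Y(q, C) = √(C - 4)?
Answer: -114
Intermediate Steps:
Y(q, C) = √(-4 + C)
r*(-40 + Y(7, 8)) = 3*(-40 + √(-4 + 8)) = 3*(-40 + √4) = 3*(-40 + 2) = 3*(-38) = -114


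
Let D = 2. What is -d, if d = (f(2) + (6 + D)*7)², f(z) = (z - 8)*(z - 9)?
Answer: -9604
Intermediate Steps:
f(z) = (-9 + z)*(-8 + z) (f(z) = (-8 + z)*(-9 + z) = (-9 + z)*(-8 + z))
d = 9604 (d = ((72 + 2² - 17*2) + (6 + 2)*7)² = ((72 + 4 - 34) + 8*7)² = (42 + 56)² = 98² = 9604)
-d = -1*9604 = -9604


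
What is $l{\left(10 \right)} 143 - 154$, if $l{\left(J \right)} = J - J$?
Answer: $-154$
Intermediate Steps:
$l{\left(J \right)} = 0$
$l{\left(10 \right)} 143 - 154 = 0 \cdot 143 - 154 = 0 - 154 = -154$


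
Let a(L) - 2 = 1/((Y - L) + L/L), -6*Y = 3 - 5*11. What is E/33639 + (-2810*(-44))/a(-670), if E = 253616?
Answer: 771044803576/12480069 ≈ 61782.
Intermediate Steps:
Y = 26/3 (Y = -(3 - 5*11)/6 = -(3 - 55)/6 = -⅙*(-52) = 26/3 ≈ 8.6667)
a(L) = 2 + 1/(29/3 - L) (a(L) = 2 + 1/((26/3 - L) + L/L) = 2 + 1/((26/3 - L) + 1) = 2 + 1/(29/3 - L))
E/33639 + (-2810*(-44))/a(-670) = 253616/33639 + (-2810*(-44))/(((61 - 6*(-670))/(29 - 3*(-670)))) = 253616*(1/33639) + 123640/(((61 + 4020)/(29 + 2010))) = 253616/33639 + 123640/((4081/2039)) = 253616/33639 + 123640/(((1/2039)*4081)) = 253616/33639 + 123640/(4081/2039) = 253616/33639 + 123640*(2039/4081) = 253616/33639 + 22918360/371 = 771044803576/12480069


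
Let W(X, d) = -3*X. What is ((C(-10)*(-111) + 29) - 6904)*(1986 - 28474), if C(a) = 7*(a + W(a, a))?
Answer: 593728520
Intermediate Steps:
C(a) = -14*a (C(a) = 7*(a - 3*a) = 7*(-2*a) = -14*a)
((C(-10)*(-111) + 29) - 6904)*(1986 - 28474) = ((-14*(-10)*(-111) + 29) - 6904)*(1986 - 28474) = ((140*(-111) + 29) - 6904)*(-26488) = ((-15540 + 29) - 6904)*(-26488) = (-15511 - 6904)*(-26488) = -22415*(-26488) = 593728520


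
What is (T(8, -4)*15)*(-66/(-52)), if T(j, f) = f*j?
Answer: -7920/13 ≈ -609.23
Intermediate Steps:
(T(8, -4)*15)*(-66/(-52)) = (-4*8*15)*(-66/(-52)) = (-32*15)*(-66*(-1/52)) = -480*33/26 = -7920/13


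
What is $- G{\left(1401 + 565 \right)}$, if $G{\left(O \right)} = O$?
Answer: $-1966$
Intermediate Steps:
$- G{\left(1401 + 565 \right)} = - (1401 + 565) = \left(-1\right) 1966 = -1966$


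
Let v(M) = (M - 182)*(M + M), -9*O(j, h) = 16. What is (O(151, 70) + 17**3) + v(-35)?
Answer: 180911/9 ≈ 20101.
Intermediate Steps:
O(j, h) = -16/9 (O(j, h) = -1/9*16 = -16/9)
v(M) = 2*M*(-182 + M) (v(M) = (-182 + M)*(2*M) = 2*M*(-182 + M))
(O(151, 70) + 17**3) + v(-35) = (-16/9 + 17**3) + 2*(-35)*(-182 - 35) = (-16/9 + 4913) + 2*(-35)*(-217) = 44201/9 + 15190 = 180911/9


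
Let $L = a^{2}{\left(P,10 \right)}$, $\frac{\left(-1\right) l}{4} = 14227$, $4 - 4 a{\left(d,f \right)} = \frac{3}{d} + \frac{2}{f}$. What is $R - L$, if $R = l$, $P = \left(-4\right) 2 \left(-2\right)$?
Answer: $- \frac{5827462721}{102400} \approx -56909.0$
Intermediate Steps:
$P = 16$ ($P = \left(-8\right) \left(-2\right) = 16$)
$a{\left(d,f \right)} = 1 - \frac{3}{4 d} - \frac{1}{2 f}$ ($a{\left(d,f \right)} = 1 - \frac{\frac{3}{d} + \frac{2}{f}}{4} = 1 - \frac{\frac{2}{f} + \frac{3}{d}}{4} = 1 - \left(\frac{1}{2 f} + \frac{3}{4 d}\right) = 1 - \frac{3}{4 d} - \frac{1}{2 f}$)
$l = -56908$ ($l = \left(-4\right) 14227 = -56908$)
$R = -56908$
$L = \frac{83521}{102400}$ ($L = \left(1 - \frac{3}{4 \cdot 16} - \frac{1}{2 \cdot 10}\right)^{2} = \left(1 - \frac{3}{64} - \frac{1}{20}\right)^{2} = \left(\frac{289}{320}\right)^{2} = \frac{83521}{102400} \approx 0.81563$)
$R - L = -56908 - \frac{83521}{102400} = - \frac{5827462721}{102400}$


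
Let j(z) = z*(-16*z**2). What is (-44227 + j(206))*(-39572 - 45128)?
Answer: 11850655070100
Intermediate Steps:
j(z) = -16*z**3
(-44227 + j(206))*(-39572 - 45128) = (-44227 - 16*206**3)*(-39572 - 45128) = (-44227 - 16*8741816)*(-84700) = (-44227 - 139869056)*(-84700) = -139913283*(-84700) = 11850655070100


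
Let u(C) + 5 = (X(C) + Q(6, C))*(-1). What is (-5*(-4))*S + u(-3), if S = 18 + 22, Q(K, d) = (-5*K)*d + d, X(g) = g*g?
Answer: 699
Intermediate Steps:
X(g) = g**2
Q(K, d) = d - 5*K*d (Q(K, d) = -5*K*d + d = d - 5*K*d)
u(C) = -5 - C**2 + 29*C (u(C) = -5 + (C**2 + C*(1 - 5*6))*(-1) = -5 + (C**2 + C*(1 - 30))*(-1) = -5 + (C**2 + C*(-29))*(-1) = -5 + (C**2 - 29*C)*(-1) = -5 + (-C**2 + 29*C) = -5 - C**2 + 29*C)
S = 40
(-5*(-4))*S + u(-3) = -5*(-4)*40 + (-5 - 1*(-3)**2 + 29*(-3)) = 20*40 + (-5 - 1*9 - 87) = 800 + (-5 - 9 - 87) = 800 - 101 = 699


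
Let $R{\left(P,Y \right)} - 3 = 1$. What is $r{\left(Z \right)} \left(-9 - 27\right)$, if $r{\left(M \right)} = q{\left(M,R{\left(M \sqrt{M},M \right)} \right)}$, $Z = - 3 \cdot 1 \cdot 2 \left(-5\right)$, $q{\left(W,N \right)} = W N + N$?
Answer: $-4464$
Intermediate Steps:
$R{\left(P,Y \right)} = 4$ ($R{\left(P,Y \right)} = 3 + 1 = 4$)
$q{\left(W,N \right)} = N + N W$ ($q{\left(W,N \right)} = N W + N = N + N W$)
$Z = 30$ ($Z = - 3 \cdot 2 \left(-5\right) = \left(-3\right) \left(-10\right) = 30$)
$r{\left(M \right)} = 4 + 4 M$ ($r{\left(M \right)} = 4 \left(1 + M\right) = 4 + 4 M$)
$r{\left(Z \right)} \left(-9 - 27\right) = \left(4 + 4 \cdot 30\right) \left(-9 - 27\right) = \left(4 + 120\right) \left(-36\right) = 124 \left(-36\right) = -4464$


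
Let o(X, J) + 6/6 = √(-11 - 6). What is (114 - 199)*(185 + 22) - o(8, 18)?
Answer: -17594 - I*√17 ≈ -17594.0 - 4.1231*I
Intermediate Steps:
o(X, J) = -1 + I*√17 (o(X, J) = -1 + √(-11 - 6) = -1 + √(-17) = -1 + I*√17)
(114 - 199)*(185 + 22) - o(8, 18) = (114 - 199)*(185 + 22) - (-1 + I*√17) = -85*207 + (1 - I*√17) = -17595 + (1 - I*√17) = -17594 - I*√17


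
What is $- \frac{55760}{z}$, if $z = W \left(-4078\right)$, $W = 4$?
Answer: $\frac{6970}{2039} \approx 3.4183$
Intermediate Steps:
$z = -16312$ ($z = 4 \left(-4078\right) = -16312$)
$- \frac{55760}{z} = - \frac{55760}{-16312} = \left(-55760\right) \left(- \frac{1}{16312}\right) = \frac{6970}{2039}$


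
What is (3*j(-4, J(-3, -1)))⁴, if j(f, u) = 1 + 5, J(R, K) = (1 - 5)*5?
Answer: 104976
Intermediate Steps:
J(R, K) = -20 (J(R, K) = -4*5 = -20)
j(f, u) = 6
(3*j(-4, J(-3, -1)))⁴ = (3*6)⁴ = 18⁴ = 104976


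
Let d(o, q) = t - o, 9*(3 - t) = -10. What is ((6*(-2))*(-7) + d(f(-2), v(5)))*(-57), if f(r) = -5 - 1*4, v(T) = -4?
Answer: -16606/3 ≈ -5535.3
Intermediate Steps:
t = 37/9 (t = 3 - ⅑*(-10) = 3 + 10/9 = 37/9 ≈ 4.1111)
f(r) = -9 (f(r) = -5 - 4 = -9)
d(o, q) = 37/9 - o
((6*(-2))*(-7) + d(f(-2), v(5)))*(-57) = ((6*(-2))*(-7) + (37/9 - 1*(-9)))*(-57) = (-12*(-7) + (37/9 + 9))*(-57) = (84 + 118/9)*(-57) = (874/9)*(-57) = -16606/3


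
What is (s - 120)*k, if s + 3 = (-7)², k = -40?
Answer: 2960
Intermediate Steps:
s = 46 (s = -3 + (-7)² = -3 + 49 = 46)
(s - 120)*k = (46 - 120)*(-40) = -74*(-40) = 2960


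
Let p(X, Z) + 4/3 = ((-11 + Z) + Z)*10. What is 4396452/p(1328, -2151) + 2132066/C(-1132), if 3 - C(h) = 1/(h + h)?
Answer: 312247454692874/439486721 ≈ 7.1048e+5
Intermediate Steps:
C(h) = 3 - 1/(2*h) (C(h) = 3 - 1/(h + h) = 3 - 1/(2*h))
p(X, Z) = -334/3 + 20*Z (p(X, Z) = -4/3 + ((-11 + Z) + Z)*10 = -4/3 + (-11 + 2*Z)*10 = -4/3 + (-110 + 20*Z) = -334/3 + 20*Z)
4396452/p(1328, -2151) + 2132066/C(-1132) = 4396452/(-334/3 + 20*(-2151)) + 2132066/(3 - 1/2/(-1132)) = 4396452/(-334/3 - 43020) + 2132066/(3 - 1/2*(-1/1132)) = 4396452/(-129394/3) + 2132066/(3 + 1/2264) = 4396452*(-3/129394) + 2132066/(6793/2264) = -6594678/64697 + 2132066*(2264/6793) = -6594678/64697 + 4826997424/6793 = 312247454692874/439486721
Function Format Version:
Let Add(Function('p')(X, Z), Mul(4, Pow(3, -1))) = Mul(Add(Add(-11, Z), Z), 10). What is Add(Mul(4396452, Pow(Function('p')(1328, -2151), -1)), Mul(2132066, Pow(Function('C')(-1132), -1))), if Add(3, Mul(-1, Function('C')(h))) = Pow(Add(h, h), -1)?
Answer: Rational(312247454692874, 439486721) ≈ 7.1048e+5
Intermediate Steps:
Function('C')(h) = Add(3, Mul(Rational(-1, 2), Pow(h, -1))) (Function('C')(h) = Add(3, Mul(-1, Pow(Add(h, h), -1))) = Add(3, Mul(-1, Pow(Mul(2, h), -1))) = Add(3, Mul(-1, Mul(Rational(1, 2), Pow(h, -1)))) = Add(3, Mul(Rational(-1, 2), Pow(h, -1))))
Function('p')(X, Z) = Add(Rational(-334, 3), Mul(20, Z)) (Function('p')(X, Z) = Add(Rational(-4, 3), Mul(Add(Add(-11, Z), Z), 10)) = Add(Rational(-4, 3), Mul(Add(-11, Mul(2, Z)), 10)) = Add(Rational(-4, 3), Add(-110, Mul(20, Z))) = Add(Rational(-334, 3), Mul(20, Z)))
Add(Mul(4396452, Pow(Function('p')(1328, -2151), -1)), Mul(2132066, Pow(Function('C')(-1132), -1))) = Add(Mul(4396452, Pow(Add(Rational(-334, 3), Mul(20, -2151)), -1)), Mul(2132066, Pow(Add(3, Mul(Rational(-1, 2), Pow(-1132, -1))), -1))) = Add(Mul(4396452, Pow(Add(Rational(-334, 3), -43020), -1)), Mul(2132066, Pow(Add(3, Mul(Rational(-1, 2), Rational(-1, 1132))), -1))) = Add(Mul(4396452, Pow(Rational(-129394, 3), -1)), Mul(2132066, Pow(Add(3, Rational(1, 2264)), -1))) = Add(Mul(4396452, Rational(-3, 129394)), Mul(2132066, Pow(Rational(6793, 2264), -1))) = Add(Rational(-6594678, 64697), Mul(2132066, Rational(2264, 6793))) = Add(Rational(-6594678, 64697), Rational(4826997424, 6793)) = Rational(312247454692874, 439486721)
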